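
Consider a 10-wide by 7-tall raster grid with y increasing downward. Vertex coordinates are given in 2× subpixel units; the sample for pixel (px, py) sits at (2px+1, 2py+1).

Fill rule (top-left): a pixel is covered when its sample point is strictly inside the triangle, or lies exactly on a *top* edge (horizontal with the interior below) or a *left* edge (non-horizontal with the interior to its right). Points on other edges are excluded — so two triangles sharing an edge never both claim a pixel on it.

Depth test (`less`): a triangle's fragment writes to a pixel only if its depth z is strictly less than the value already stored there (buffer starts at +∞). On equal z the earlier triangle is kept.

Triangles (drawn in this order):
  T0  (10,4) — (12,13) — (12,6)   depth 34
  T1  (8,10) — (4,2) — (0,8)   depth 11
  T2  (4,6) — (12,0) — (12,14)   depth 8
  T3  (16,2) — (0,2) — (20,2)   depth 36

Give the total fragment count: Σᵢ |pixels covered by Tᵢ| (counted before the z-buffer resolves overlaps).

T0:
  2·area = 14  (B↔C swapped to make it positive)
  edge (10, 4)→(12, 6): d=(2,2) right/bottom  bias=-1
  edge (12, 6)→(12, 13): d=(0,7) right/bottom  bias=-1
  edge (12, 13)→(10, 4): d=(-2,-9) top-left  bias=+0
    (3,0)@(7, 1): e=[0,35,-21] → ·  [on edge]
    (4,1)@(9, 3): e=[0,21,-7] → ·  [on edge]
    (5,2)@(11, 5): e=[0,7,7] → ·  [on edge]
    (5,3)@(11, 7): e=[4,7,3] → █
    (6,3)@(13, 7): e=[0,-7,21] → ·  [on edge]
    (5,4)@(11, 9): e=[8,7,-1] → ·
    (7,4)@(15, 9): e=[0,-21,35] → ·  [on edge]
    (8,5)@(17, 11): e=[0,-35,49] → ·  [on edge]
    (9,6)@(19, 13): e=[0,-49,63] → ·  [on edge]
  covered (1 px):
    · · · · · · · · · ·
    · · · · · · · · · ·
    · · · · · · · · · ·
    · · · · · █ · · · ·
    · · · · · · · · · ·
    · · · · · · · · · ·
    · · · · · · · · · ·
T1:
  2·area = 56  (B↔C swapped to make it positive)
  edge (8, 10)→(0, 8): d=(-8,-2) top-left  bias=+0
  edge (0, 8)→(4, 2): d=(4,-6) top-left  bias=+0
  edge (4, 2)→(8, 10): d=(4,8) right/bottom  bias=-1
    (1,2)@(3, 5): e=[30,6,20] → █
    (2,2)@(5, 5): e=[34,18,4] → █
    (3,2)@(7, 5): e=[38,30,-12] → ·
    (0,3)@(1, 7): e=[10,2,44] → █
    (3,3)@(7, 7): e=[22,38,-4] → ·
    (0,4)@(1, 9): e=[-6,10,52] → ·
    (1,4)@(3, 9): e=[-2,22,36] → ·
    (2,4)@(5, 9): e=[2,34,20] → █
    (3,4)@(7, 9): e=[6,46,4] → █
    (4,4)@(9, 9): e=[10,58,-12] → ·
    (2,5)@(5, 11): e=[-14,42,28] → ·
    (3,5)@(7, 11): e=[-10,54,12] → ·
  covered (7 px):
    · · · · · · · · · ·
    · · · · · · · · · ·
    · █ █ · · · · · · ·
    █ █ █ · · · · · · ·
    · · █ █ · · · · · ·
    · · · · · · · · · ·
    · · · · · · · · · ·
T2:
  2·area = 112
  edge (4, 6)→(12, 0): d=(8,-6) top-left  bias=+0
  edge (12, 0)→(12, 14): d=(0,14) right/bottom  bias=-1
  edge (12, 14)→(4, 6): d=(-8,-8) top-left  bias=+0
    (5,0)@(11, 1): e=[2,14,96] → █
    (6,0)@(13, 1): e=[14,-14,112] → ·
    (0,1)@(1, 3): e=[-42,154,0] → ·  [on edge]
    (4,1)@(9, 3): e=[6,42,64] → █
    (6,1)@(13, 3): e=[30,-14,96] → ·
    (1,2)@(3, 5): e=[-14,126,0] → ·  [on edge]
    (3,2)@(7, 5): e=[10,70,32] → █
    (6,2)@(13, 5): e=[46,-14,80] → ·
    (2,3)@(5, 7): e=[14,98,0] → █  [on edge]
    (6,3)@(13, 7): e=[62,-14,64] → ·
    (2,4)@(5, 9): e=[30,98,-16] → ·
    (3,4)@(7, 9): e=[42,70,0] → █  [on edge]
    (4,5)@(9, 11): e=[70,42,0] → █  [on edge]
    (5,6)@(11, 13): e=[98,14,0] → █  [on edge]
  covered (16 px):
    · · · · · █ · · · ·
    · · · · █ █ · · · ·
    · · · █ █ █ · · · ·
    · · █ █ █ █ · · · ·
    · · · █ █ █ · · · ·
    · · · · █ █ · · · ·
    · · · · · █ · · · ·
T3:
  degenerate (2·area = 0) — covers nothing

Final: 24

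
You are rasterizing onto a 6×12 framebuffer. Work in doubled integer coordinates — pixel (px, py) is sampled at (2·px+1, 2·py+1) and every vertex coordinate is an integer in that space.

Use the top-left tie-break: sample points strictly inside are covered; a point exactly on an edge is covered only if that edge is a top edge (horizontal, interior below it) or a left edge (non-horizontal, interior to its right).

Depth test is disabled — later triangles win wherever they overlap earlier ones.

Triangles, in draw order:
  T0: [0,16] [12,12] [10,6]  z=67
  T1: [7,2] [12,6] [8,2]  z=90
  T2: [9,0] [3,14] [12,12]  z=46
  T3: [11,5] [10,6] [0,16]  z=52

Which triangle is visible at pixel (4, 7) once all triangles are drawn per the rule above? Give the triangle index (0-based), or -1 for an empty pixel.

T0:
  2·area = 80  (B↔C swapped to make it positive)
  edge (0, 16)→(10, 6): d=(10,-10) top-left  bias=+0
  edge (10, 6)→(12, 12): d=(2,6) right/bottom  bias=-1
  edge (12, 12)→(0, 16): d=(-12,4) right/bottom  bias=-1
    (4,1)@(9, 3): e=[-40,0,120] → .  [on edge]
    (5,2)@(11, 5): e=[0,-8,88] → .  [on edge]
    (4,3)@(9, 7): e=[0,8,72] → X  [on edge]
    (5,3)@(11, 7): e=[20,-4,64] → .
    (3,4)@(7, 9): e=[0,24,56] → X  [on edge]
    (5,4)@(11, 9): e=[40,0,40] → .  [on edge]
    (2,5)@(5, 11): e=[0,40,40] → X  [on edge]
    (5,5)@(11, 11): e=[60,4,16] → X
    (1,6)@(3, 13): e=[0,56,24] → X  [on edge]
    (4,6)@(9, 13): e=[60,20,0] → .  [on edge]
    (5,6)@(11, 13): e=[80,8,-8] → .
    (0,7)@(1, 15): e=[0,72,8] → X  [on edge]
    (1,7)@(3, 15): e=[20,60,0] → .  [on edge]
  covered (11 px):
    . . . . . .
    . . . . . .
    . . . . . .
    . . . . X .
    . . . X X .
    . . X X X X
    . X X X . .
    X . . . . .
    . . . . . .
    . . . . . .
    . . . . . .
    . . . . . .
T1:
  2·area = 4  (B↔C swapped to make it positive)
  edge (7, 2)→(8, 2): d=(1,0) top-left  bias=+0
  edge (8, 2)→(12, 6): d=(4,4) right/bottom  bias=-1
  edge (12, 6)→(7, 2): d=(-5,-4) top-left  bias=+0
    (3,0)@(7, 1): e=[-1,0,5] → .  [on edge]
    (4,1)@(9, 3): e=[1,0,3] → .  [on edge]
    (5,2)@(11, 5): e=[3,0,1] → .  [on edge]
  covered (0 px):
    . . . . . .
    . . . . . .
    . . . . . .
    . . . . . .
    . . . . . .
    . . . . . .
    . . . . . .
    . . . . . .
    . . . . . .
    . . . . . .
    . . . . . .
    . . . . . .
T2:
  2·area = 114  (B↔C swapped to make it positive)
  edge (9, 0)→(12, 12): d=(3,12) right/bottom  bias=-1
  edge (12, 12)→(3, 14): d=(-9,2) right/bottom  bias=-1
  edge (3, 14)→(9, 0): d=(6,-14) top-left  bias=+0
    (4,0)@(9, 1): e=[3,105,6] → X
    (5,0)@(11, 1): e=[-21,101,34] → .
    (4,1)@(9, 3): e=[9,87,18] → X
    (5,1)@(11, 3): e=[-15,83,46] → .
    (3,2)@(7, 5): e=[39,73,2] → X
    (5,2)@(11, 5): e=[-9,65,58] → .
    (3,3)@(7, 7): e=[45,55,14] → X
    (5,3)@(11, 7): e=[-3,47,70] → .
    (3,4)@(7, 9): e=[51,37,26] → X
    (5,4)@(11, 9): e=[3,29,82] → X
    (2,5)@(5, 11): e=[81,23,10] → X
    (2,6)@(5, 13): e=[87,5,22] → X
  covered (15 px):
    . . . . X .
    . . . . X .
    . . . X X .
    . . . X X .
    . . . X X X
    . . X X X X
    . . X X . .
    . . . . . .
    . . . . . .
    . . . . . .
    . . . . . .
    . . . . . .
T3:
  degenerate (2·area = 0) — covers nothing

Z-buffer (winner per pixel, '.' = empty):
  . . . . 2 .
  . . . . 2 .
  . . . 2 2 .
  . . . 2 2 .
  . . . 2 2 2
  . . 2 2 2 2
  . 0 2 2 . .
  0 . . . . .
  . . . . . .
  . . . . . .
  . . . . . .
  . . . . . .

Answer: -1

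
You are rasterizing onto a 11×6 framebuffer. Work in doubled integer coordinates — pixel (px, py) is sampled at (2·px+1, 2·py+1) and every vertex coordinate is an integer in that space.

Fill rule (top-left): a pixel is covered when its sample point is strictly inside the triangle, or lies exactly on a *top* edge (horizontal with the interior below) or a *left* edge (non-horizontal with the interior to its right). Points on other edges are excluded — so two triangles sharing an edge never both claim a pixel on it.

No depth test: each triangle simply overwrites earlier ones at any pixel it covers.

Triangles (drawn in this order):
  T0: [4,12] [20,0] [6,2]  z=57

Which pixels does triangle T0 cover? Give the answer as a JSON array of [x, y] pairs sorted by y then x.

T0:
  2·area = 136  (B↔C swapped to make it positive)
  edge (4, 12)→(6, 2): d=(2,-10) top-left  bias=+0
  edge (6, 2)→(20, 0): d=(14,-2) top-left  bias=+0
  edge (20, 0)→(4, 12): d=(-16,12) right/bottom  bias=-1
    (6,0)@(13, 1): e=[68,0,68] → #  [on edge]
    (7,0)@(15, 1): e=[88,4,44] → #
    (8,0)@(17, 1): e=[108,8,20] → #
    (9,0)@(19, 1): e=[128,12,-4] → ·
    (3,1)@(7, 3): e=[12,16,108] → #
    (4,1)@(9, 3): e=[32,20,84] → #
    (5,1)@(11, 3): e=[52,24,60] → #
    (8,1)@(17, 3): e=[112,36,-12] → ·
    (3,2)@(7, 5): e=[16,44,76] → #
    (7,2)@(15, 5): e=[96,60,-20] → ·
    (2,3)@(5, 7): e=[0,68,68] → #  [on edge]
    (5,3)@(11, 7): e=[60,80,-4] → ·
  covered (18 px):
    · · · · · · # # # · ·
    · · · # # # # # · · ·
    · · · # # # # · · · ·
    · · # # # · · · · · ·
    · · # # · · · · · · ·
    · · # · · · · · · · ·

Answer: [[6,0],[7,0],[8,0],[3,1],[4,1],[5,1],[6,1],[7,1],[3,2],[4,2],[5,2],[6,2],[2,3],[3,3],[4,3],[2,4],[3,4],[2,5]]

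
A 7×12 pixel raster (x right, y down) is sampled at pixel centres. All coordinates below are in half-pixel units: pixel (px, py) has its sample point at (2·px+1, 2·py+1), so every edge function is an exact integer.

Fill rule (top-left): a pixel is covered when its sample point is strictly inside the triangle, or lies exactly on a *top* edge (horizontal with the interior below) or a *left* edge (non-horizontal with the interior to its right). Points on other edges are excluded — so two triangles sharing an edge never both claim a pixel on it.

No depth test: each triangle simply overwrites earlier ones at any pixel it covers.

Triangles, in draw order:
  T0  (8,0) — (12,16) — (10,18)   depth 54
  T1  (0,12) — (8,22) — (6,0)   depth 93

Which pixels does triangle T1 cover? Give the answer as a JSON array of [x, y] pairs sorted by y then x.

T0:
  2·area = 40
  edge (8, 0)→(12, 16): d=(4,16) right/bottom  bias=-1
  edge (12, 16)→(10, 18): d=(-2,2) right/bottom  bias=-1
  edge (10, 18)→(8, 0): d=(-2,-18) top-left  bias=+0
    (4,2)@(9, 5): e=[4,28,8] → #
    (5,2)@(11, 5): e=[-28,24,44] → ·
    (4,3)@(9, 7): e=[12,24,4] → #
    (5,3)@(11, 7): e=[-20,20,40] → ·
    (4,4)@(9, 9): e=[20,20,0] → #  [on edge]
    (5,4)@(11, 9): e=[-12,16,36] → ·
    (4,5)@(9, 11): e=[28,16,-4] → ·
    (5,6)@(11, 13): e=[4,8,28] → #
    (6,6)@(13, 13): e=[-28,4,64] → ·
    (5,7)@(11, 15): e=[12,4,24] → #
    (6,7)@(13, 15): e=[-20,0,60] → ·  [on edge]
    (5,8)@(11, 17): e=[20,0,20] → ·  [on edge]
    (4,9)@(9, 19): e=[60,0,-20] → ·  [on edge]
    (3,10)@(7, 21): e=[100,0,-60] → ·  [on edge]
    (2,11)@(5, 23): e=[140,0,-100] → ·  [on edge]
  covered (5 px):
    · · · · · · ·
    · · · · · · ·
    · · · · # · ·
    · · · · # · ·
    · · · · # · ·
    · · · · · · ·
    · · · · · # ·
    · · · · · # ·
    · · · · · · ·
    · · · · · · ·
    · · · · · · ·
    · · · · · · ·
T1:
  2·area = 156  (B↔C swapped to make it positive)
  edge (0, 12)→(6, 0): d=(6,-12) top-left  bias=+0
  edge (6, 0)→(8, 22): d=(2,22) right/bottom  bias=-1
  edge (8, 22)→(0, 12): d=(-8,-10) top-left  bias=+0
    (2,1)@(5, 3): e=[6,28,122] → #
    (3,1)@(7, 3): e=[30,-16,142] → ·
    (2,2)@(5, 5): e=[18,32,106] → #
    (3,2)@(7, 5): e=[42,-12,126] → ·
    (1,3)@(3, 7): e=[6,80,70] → #
    (3,3)@(7, 7): e=[54,-8,110] → ·
    (1,4)@(3, 9): e=[18,84,54] → #
    (3,4)@(7, 9): e=[66,-4,94] → ·
    (0,5)@(1, 11): e=[6,132,18] → #
    (3,5)@(7, 11): e=[78,0,78] → ·  [on edge]
    (0,6)@(1, 13): e=[18,136,2] → #
    (3,6)@(7, 13): e=[90,4,62] → #
  covered (19 px):
    · · · · · · ·
    · · # · · · ·
    · · # · · · ·
    · # # · · · ·
    · # # · · · ·
    # # # · · · ·
    # # # # · · ·
    · # # # · · ·
    · · # # · · ·
    · · · # · · ·
    · · · · · · ·
    · · · · · · ·

Answer: [[2,1],[2,2],[1,3],[2,3],[1,4],[2,4],[0,5],[1,5],[2,5],[0,6],[1,6],[2,6],[3,6],[1,7],[2,7],[3,7],[2,8],[3,8],[3,9]]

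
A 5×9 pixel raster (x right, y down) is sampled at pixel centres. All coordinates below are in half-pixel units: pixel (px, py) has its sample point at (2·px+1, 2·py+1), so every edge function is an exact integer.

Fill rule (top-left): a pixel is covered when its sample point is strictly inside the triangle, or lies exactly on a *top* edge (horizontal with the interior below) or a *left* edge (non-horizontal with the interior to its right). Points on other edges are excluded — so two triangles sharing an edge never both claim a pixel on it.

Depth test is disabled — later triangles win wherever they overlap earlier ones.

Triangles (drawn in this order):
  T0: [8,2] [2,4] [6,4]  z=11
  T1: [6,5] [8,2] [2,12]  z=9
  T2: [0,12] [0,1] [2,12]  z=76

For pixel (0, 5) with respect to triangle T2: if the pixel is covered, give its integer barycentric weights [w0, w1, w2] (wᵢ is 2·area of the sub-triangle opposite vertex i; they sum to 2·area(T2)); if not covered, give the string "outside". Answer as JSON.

T0:
  2·area = 8  (B↔C swapped to make it positive)
  edge (8, 2)→(6, 4): d=(-2,2) right/bottom  bias=-1
  edge (6, 4)→(2, 4): d=(-4,0) right/bottom  bias=-1
  edge (2, 4)→(8, 2): d=(6,-2) top-left  bias=+0
    (4,0)@(9, 1): e=[0,12,-4] → ·  [on edge]
    (2,1)@(5, 3): e=[4,4,0] → #  [on edge]
    (3,1)@(7, 3): e=[0,4,4] → ·  [on edge]
    (2,2)@(5, 5): e=[0,-4,12] → ·  [on edge]
    (1,3)@(3, 7): e=[0,-12,20] → ·  [on edge]
    (0,4)@(1, 9): e=[0,-20,28] → ·  [on edge]
  covered (1 px):
    · · · · ·
    · · # · ·
    · · · · ·
    · · · · ·
    · · · · ·
    · · · · ·
    · · · · ·
    · · · · ·
    · · · · ·
T1:
  2·area = 2
  edge (6, 5)→(8, 2): d=(2,-3) top-left  bias=+0
  edge (8, 2)→(2, 12): d=(-6,10) right/bottom  bias=-1
  edge (2, 12)→(6, 5): d=(4,-7) top-left  bias=+0
    (2,3)@(5, 7): e=[1,0,1] → ·  [on edge]
  covered (0 px):
    · · · · ·
    · · · · ·
    · · · · ·
    · · · · ·
    · · · · ·
    · · · · ·
    · · · · ·
    · · · · ·
    · · · · ·
T2:
  2·area = 22
  edge (0, 12)→(0, 1): d=(0,-11) top-left  bias=+0
  edge (0, 1)→(2, 12): d=(2,11) right/bottom  bias=-1
  edge (2, 12)→(0, 12): d=(-2,0) right/bottom  bias=-1
    (0,3)@(1, 7): e=[11,1,10] → #
    (1,3)@(3, 7): e=[33,-21,10] → ·
    (0,4)@(1, 9): e=[11,5,6] → #
    (1,4)@(3, 9): e=[33,-17,6] → ·
    (0,5)@(1, 11): e=[11,9,2] → #
    (1,5)@(3, 11): e=[33,-13,2] → ·
    (0,6)@(1, 13): e=[11,13,-2] → ·
  covered (3 px):
    · · · · ·
    · · · · ·
    · · · · ·
    # · · · ·
    # · · · ·
    # · · · ·
    · · · · ·
    · · · · ·
    · · · · ·

Final: [9,2,11]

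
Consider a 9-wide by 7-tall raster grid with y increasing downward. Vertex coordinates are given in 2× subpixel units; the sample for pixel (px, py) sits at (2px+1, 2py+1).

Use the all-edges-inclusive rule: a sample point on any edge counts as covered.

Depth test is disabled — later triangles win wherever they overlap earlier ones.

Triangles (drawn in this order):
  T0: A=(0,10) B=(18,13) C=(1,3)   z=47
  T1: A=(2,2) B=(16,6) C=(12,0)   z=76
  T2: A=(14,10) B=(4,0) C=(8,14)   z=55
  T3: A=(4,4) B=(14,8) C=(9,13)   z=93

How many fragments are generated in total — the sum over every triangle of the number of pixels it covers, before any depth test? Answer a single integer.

T0:
  2·area = 129  (B↔C swapped to make it positive)
  edge (0, 10)→(1, 3): d=(1,-7) inclusive
  edge (1, 3)→(18, 13): d=(17,10) inclusive
  edge (18, 13)→(0, 10): d=(-18,-3) inclusive
    (0,1)@(1, 3): e=[0,0,129] → █  [on edge]
    (1,1)@(3, 3): e=[14,-20,135] → ·
    (0,2)@(1, 5): e=[2,34,93] → █
    (1,2)@(3, 5): e=[16,14,99] → █
    (2,2)@(5, 5): e=[30,-6,105] → ·
    (0,3)@(1, 7): e=[4,68,57] → █
    (2,3)@(5, 7): e=[32,28,69] → █
    (3,3)@(7, 7): e=[46,8,75] → █
    (4,3)@(9, 7): e=[60,-12,81] → ·
    (0,4)@(1, 9): e=[6,102,21] → █
    (4,4)@(9, 9): e=[62,22,45] → █
    (5,4)@(11, 9): e=[76,2,51] → █
  covered (17 px):
    · · · · · · · · ·
    █ · · · · · · · ·
    █ █ · · · · · · ·
    █ █ █ █ · · · · ·
    █ █ █ █ █ █ · · ·
    · · · █ █ █ █ · ·
    · · · · · · · · ·
T1:
  2·area = 68  (B↔C swapped to make it positive)
  edge (2, 2)→(12, 0): d=(10,-2) inclusive
  edge (12, 0)→(16, 6): d=(4,6) inclusive
  edge (16, 6)→(2, 2): d=(-14,-4) inclusive
    (3,0)@(7, 1): e=[0,34,34] → █  [on edge]
    (4,0)@(9, 1): e=[4,22,42] → █
    (5,0)@(11, 1): e=[8,10,50] → █
    (6,0)@(13, 1): e=[12,-2,58] → ·
    (3,1)@(7, 3): e=[20,42,6] → █
    (6,1)@(13, 3): e=[32,6,30] → █
    (7,1)@(15, 3): e=[36,-6,38] → ·
    (3,2)@(7, 5): e=[40,50,-22] → ·
    (4,2)@(9, 5): e=[44,38,-14] → ·
    (5,2)@(11, 5): e=[48,26,-6] → ·
    (6,2)@(13, 5): e=[52,14,2] → █
    (7,2)@(15, 5): e=[56,2,10] → █
  covered (9 px):
    · · · █ █ █ · · ·
    · · · █ █ █ █ · ·
    · · · · · · █ █ ·
    · · · · · · · · ·
    · · · · · · · · ·
    · · · · · · · · ·
    · · · · · · · · ·
T2:
  2·area = 100  (B↔C swapped to make it positive)
  edge (14, 10)→(8, 14): d=(-6,4) inclusive
  edge (8, 14)→(4, 0): d=(-4,-14) inclusive
  edge (4, 0)→(14, 10): d=(10,10) inclusive
    (2,0)@(5, 1): e=[90,10,0] → █  [on edge]
    (3,0)@(7, 1): e=[82,38,-20] → ·
    (2,1)@(5, 3): e=[78,2,20] → █
    (3,1)@(7, 3): e=[70,30,0] → █  [on edge]
    (4,1)@(9, 3): e=[62,58,-20] → ·
    (2,2)@(5, 5): e=[66,-6,40] → ·
    (3,2)@(7, 5): e=[58,22,20] → █
    (4,2)@(9, 5): e=[50,50,0] → █  [on edge]
    (5,2)@(11, 5): e=[42,78,-20] → ·
    (3,3)@(7, 7): e=[46,14,40] → █
    (5,3)@(11, 7): e=[30,70,0] → █  [on edge]
    (6,3)@(13, 7): e=[22,98,-20] → ·
    (6,4)@(13, 9): e=[10,90,0] → █  [on edge]
    (7,5)@(15, 11): e=[-10,110,0] → ·  [on edge]
    (8,6)@(17, 13): e=[-30,130,0] → ·  [on edge]
  covered (15 px):
    · · █ · · · · · ·
    · · █ █ · · · · ·
    · · · █ █ · · · ·
    · · · █ █ █ · · ·
    · · · █ █ █ █ · ·
    · · · · █ █ · · ·
    · · · · █ · · · ·
T3:
  2·area = 70
  edge (4, 4)→(14, 8): d=(10,4) inclusive
  edge (14, 8)→(9, 13): d=(-5,5) inclusive
  edge (9, 13)→(4, 4): d=(-5,-9) inclusive
    (2,2)@(5, 5): e=[6,60,4] → █
    (3,2)@(7, 5): e=[-2,50,22] → ·
    (8,2)@(17, 5): e=[-42,0,112] → ·  [on edge]
    (2,3)@(5, 7): e=[26,50,-6] → ·
    (3,3)@(7, 7): e=[18,40,12] → █
    (4,3)@(9, 7): e=[10,30,30] → █
    (5,3)@(11, 7): e=[2,20,48] → █
    (6,3)@(13, 7): e=[-6,10,66] → ·
    (7,3)@(15, 7): e=[-14,0,84] → ·  [on edge]
    (3,4)@(7, 9): e=[38,30,2] → █
    (6,4)@(13, 9): e=[14,0,56] → █  [on edge]
    (7,4)@(15, 9): e=[6,-10,74] → ·
    (5,5)@(11, 11): e=[42,0,28] → █  [on edge]
    (4,6)@(9, 13): e=[70,0,0] → █  [on edge]
  covered (11 px):
    · · · · · · · · ·
    · · · · · · · · ·
    · · █ · · · · · ·
    · · · █ █ █ · · ·
    · · · █ █ █ █ · ·
    · · · · █ █ · · ·
    · · · · █ · · · ·

Final: 52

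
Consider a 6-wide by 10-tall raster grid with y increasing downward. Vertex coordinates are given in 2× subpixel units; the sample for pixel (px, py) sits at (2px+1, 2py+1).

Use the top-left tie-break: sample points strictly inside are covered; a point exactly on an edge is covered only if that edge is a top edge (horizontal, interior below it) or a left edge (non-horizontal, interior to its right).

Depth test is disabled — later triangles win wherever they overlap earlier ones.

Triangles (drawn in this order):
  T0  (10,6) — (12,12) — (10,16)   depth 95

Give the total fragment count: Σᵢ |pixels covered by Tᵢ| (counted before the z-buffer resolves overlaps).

T0:
  2·area = 20
  edge (10, 6)→(12, 12): d=(2,6) right/bottom  bias=-1
  edge (12, 12)→(10, 16): d=(-2,4) right/bottom  bias=-1
  edge (10, 16)→(10, 6): d=(0,-10) top-left  bias=+0
    (4,1)@(9, 3): e=[0,30,-10] → ·  [on edge]
    (5,4)@(11, 9): e=[0,10,10] → ·  [on edge]
    (5,5)@(11, 11): e=[4,6,10] → █
    (5,6)@(11, 13): e=[8,2,10] → █
    (5,7)@(11, 15): e=[12,-2,10] → ·
  covered (2 px):
    · · · · · ·
    · · · · · ·
    · · · · · ·
    · · · · · ·
    · · · · · ·
    · · · · · █
    · · · · · █
    · · · · · ·
    · · · · · ·
    · · · · · ·

Final: 2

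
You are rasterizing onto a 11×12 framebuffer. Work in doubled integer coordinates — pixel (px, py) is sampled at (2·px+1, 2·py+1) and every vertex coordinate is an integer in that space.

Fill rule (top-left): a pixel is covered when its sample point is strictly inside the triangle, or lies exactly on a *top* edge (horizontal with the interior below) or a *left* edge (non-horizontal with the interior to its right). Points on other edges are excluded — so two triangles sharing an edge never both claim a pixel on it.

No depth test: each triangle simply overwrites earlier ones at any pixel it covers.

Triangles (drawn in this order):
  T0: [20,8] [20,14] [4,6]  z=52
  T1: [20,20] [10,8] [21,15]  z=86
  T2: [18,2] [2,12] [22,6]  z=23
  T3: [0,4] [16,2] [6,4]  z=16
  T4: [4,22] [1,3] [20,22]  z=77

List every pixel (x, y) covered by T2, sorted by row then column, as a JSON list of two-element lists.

T0:
  2·area = 96
  edge (20, 8)→(20, 14): d=(0,6) right/bottom  bias=-1
  edge (20, 14)→(4, 6): d=(-16,-8) top-left  bias=+0
  edge (4, 6)→(20, 8): d=(16,2) right/bottom  bias=-1
    (3,3)@(7, 7): e=[78,8,10] → X
    (4,3)@(9, 7): e=[66,24,6] → X
    (5,3)@(11, 7): e=[54,40,2] → X
    (6,3)@(13, 7): e=[42,56,-2] → .
    (3,4)@(7, 9): e=[78,-24,42] → .
    (4,4)@(9, 9): e=[66,-8,38] → .
    (5,4)@(11, 9): e=[54,8,34] → X
    (6,4)@(13, 9): e=[42,24,30] → X
    (7,4)@(15, 9): e=[30,40,26] → X
    (8,4)@(17, 9): e=[18,56,22] → X
    (9,4)@(19, 9): e=[6,72,18] → X
    (10,4)@(21, 9): e=[-6,88,14] → .
  covered (12 px):
    . . . . . . . . . . .
    . . . . . . . . . . .
    . . . . . . . . . . .
    . . . X X X . . . . .
    . . . . . X X X X X .
    . . . . . . . X X X .
    . . . . . . . . . X .
    . . . . . . . . . . .
    . . . . . . . . . . .
    . . . . . . . . . . .
    . . . . . . . . . . .
    . . . . . . . . . . .
T1:
  2·area = 62
  edge (20, 20)→(10, 8): d=(-10,-12) top-left  bias=+0
  edge (10, 8)→(21, 15): d=(11,7) right/bottom  bias=-1
  edge (21, 15)→(20, 20): d=(-1,5) right/bottom  bias=-1
    (5,4)@(11, 9): e=[2,4,56] → X
    (6,4)@(13, 9): e=[26,-10,46] → .
    (5,5)@(11, 11): e=[-18,26,54] → .
    (6,5)@(13, 11): e=[6,12,44] → X
    (7,5)@(15, 11): e=[30,-2,34] → .
    (6,6)@(13, 13): e=[-14,34,42] → .
    (7,6)@(15, 13): e=[10,20,32] → X
    (8,6)@(17, 13): e=[34,6,22] → X
    (9,6)@(19, 13): e=[58,-8,12] → .
    (7,7)@(15, 15): e=[-10,42,30] → .
    (8,7)@(17, 15): e=[14,28,20] → X
    (9,7)@(19, 15): e=[38,14,10] → X
    (10,7)@(21, 15): e=[62,0,0] → .  [on edge]
  covered (7 px):
    . . . . . . . . . . .
    . . . . . . . . . . .
    . . . . . . . . . . .
    . . . . . . . . . . .
    . . . . . X . . . . .
    . . . . . . X . . . .
    . . . . . . . X X . .
    . . . . . . . . X X .
    . . . . . . . . . X .
    . . . . . . . . . . .
    . . . . . . . . . . .
    . . . . . . . . . . .
T2:
  2·area = 104  (B↔C swapped to make it positive)
  edge (18, 2)→(22, 6): d=(4,4) right/bottom  bias=-1
  edge (22, 6)→(2, 12): d=(-20,6) right/bottom  bias=-1
  edge (2, 12)→(18, 2): d=(16,-10) top-left  bias=+0
    (8,0)@(17, 1): e=[0,130,-26] → .  [on edge]
    (8,1)@(17, 3): e=[8,90,6] → X
    (9,1)@(19, 3): e=[0,78,26] → .  [on edge]
    (7,2)@(15, 5): e=[24,62,18] → X
    (9,2)@(19, 5): e=[8,38,58] → X
    (10,2)@(21, 5): e=[0,26,78] → .  [on edge]
    (5,3)@(11, 7): e=[48,46,10] → X
    (6,3)@(13, 7): e=[40,34,30] → X
    (9,3)@(19, 7): e=[16,-2,90] → .
    (3,4)@(7, 9): e=[72,30,2] → X
    (4,4)@(9, 9): e=[64,18,22] → X
    (6,4)@(13, 9): e=[48,-6,62] → .
  covered (12 px):
    . . . . . . . . . . .
    . . . . . . . . X . .
    . . . . . . . X X X .
    . . . . . X X X X . .
    . . . X X X . . . . .
    . . X . . . . . . . .
    . . . . . . . . . . .
    . . . . . . . . . . .
    . . . . . . . . . . .
    . . . . . . . . . . .
    . . . . . . . . . . .
    . . . . . . . . . . .
T3:
  2·area = 12
  edge (0, 4)→(16, 2): d=(16,-2) top-left  bias=+0
  edge (16, 2)→(6, 4): d=(-10,2) right/bottom  bias=-1
  edge (6, 4)→(0, 4): d=(-6,0) right/bottom  bias=-1
    (10,0)@(21, 1): e=[-6,0,18] → .  [on edge]
    (4,1)@(9, 3): e=[2,4,6] → X
    (5,1)@(11, 3): e=[6,0,6] → .  [on edge]
    (0,2)@(1, 5): e=[18,0,-6] → .  [on edge]
    (4,2)@(9, 5): e=[34,-16,-6] → .
  covered (1 px):
    . . . . . . . . . . .
    . . . . X . . . . . .
    . . . . . . . . . . .
    . . . . . . . . . . .
    . . . . . . . . . . .
    . . . . . . . . . . .
    . . . . . . . . . . .
    . . . . . . . . . . .
    . . . . . . . . . . .
    . . . . . . . . . . .
    . . . . . . . . . . .
    . . . . . . . . . . .
T4:
  2·area = 304
  edge (4, 22)→(1, 3): d=(-3,-19) top-left  bias=+0
  edge (1, 3)→(20, 22): d=(19,19) right/bottom  bias=-1
  edge (20, 22)→(4, 22): d=(-16,0) right/bottom  bias=-1
    (0,1)@(1, 3): e=[0,0,304] → .  [on edge]
    (1,2)@(3, 5): e=[32,0,272] → .  [on edge]
    (1,3)@(3, 7): e=[26,38,240] → X
    (2,3)@(5, 7): e=[64,0,240] → .  [on edge]
    (1,4)@(3, 9): e=[20,76,208] → X
    (2,4)@(5, 9): e=[58,38,208] → X
    (3,4)@(7, 9): e=[96,0,208] → .  [on edge]
    (1,5)@(3, 11): e=[14,114,176] → X
    (3,5)@(7, 11): e=[90,38,176] → X
    (4,5)@(9, 11): e=[128,0,176] → .  [on edge]
    (1,6)@(3, 13): e=[8,152,144] → X
    (4,6)@(9, 13): e=[122,38,144] → X
    (5,6)@(11, 13): e=[160,0,144] → .  [on edge]
    (6,7)@(13, 15): e=[192,0,112] → .  [on edge]
    (7,8)@(15, 17): e=[224,0,80] → .  [on edge]
    (8,9)@(17, 19): e=[256,0,48] → .  [on edge]
    (9,10)@(19, 21): e=[288,0,16] → .  [on edge]
    (10,11)@(21, 23): e=[320,0,-16] → .  [on edge]
  covered (33 px):
    . . . . . . . . . . .
    . . . . . . . . . . .
    . . . . . . . . . . .
    . X . . . . . . . . .
    . X X . . . . . . . .
    . X X X . . . . . . .
    . X X X X . . . . . .
    . X X X X X . . . . .
    . . X X X X X . . . .
    . . X X X X X X . . .
    . . X X X X X X X . .
    . . . . . . . . . . .

Final: [[8,1],[7,2],[8,2],[9,2],[5,3],[6,3],[7,3],[8,3],[3,4],[4,4],[5,4],[2,5]]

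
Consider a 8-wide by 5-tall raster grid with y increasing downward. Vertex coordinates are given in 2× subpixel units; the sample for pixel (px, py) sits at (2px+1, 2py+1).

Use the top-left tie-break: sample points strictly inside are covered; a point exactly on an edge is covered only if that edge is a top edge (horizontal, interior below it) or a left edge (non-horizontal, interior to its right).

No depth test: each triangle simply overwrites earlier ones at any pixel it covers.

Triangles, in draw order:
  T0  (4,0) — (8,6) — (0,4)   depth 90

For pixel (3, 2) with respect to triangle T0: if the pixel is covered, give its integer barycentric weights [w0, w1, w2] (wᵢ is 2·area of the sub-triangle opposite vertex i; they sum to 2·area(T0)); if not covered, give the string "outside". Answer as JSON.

T0:
  2·area = 40
  edge (4, 0)→(8, 6): d=(4,6) right/bottom  bias=-1
  edge (8, 6)→(0, 4): d=(-8,-2) top-left  bias=+0
  edge (0, 4)→(4, 0): d=(4,-4) top-left  bias=+0
    (1,0)@(3, 1): e=[10,30,0] → █  [on edge]
    (2,0)@(5, 1): e=[-2,34,8] → ·
    (0,1)@(1, 3): e=[30,10,0] → █  [on edge]
    (2,1)@(5, 3): e=[6,18,16] → █
    (3,1)@(7, 3): e=[-6,22,24] → ·
    (0,2)@(1, 5): e=[38,-6,8] → ·
    (1,2)@(3, 5): e=[26,-2,16] → ·
    (2,2)@(5, 5): e=[14,2,24] → █
    (3,2)@(7, 5): e=[2,6,32] → █
    (4,2)@(9, 5): e=[-10,10,40] → ·
    (2,3)@(5, 7): e=[22,-14,32] → ·
    (3,3)@(7, 7): e=[10,-10,40] → ·
  covered (6 px):
    · █ · · · · · ·
    █ █ █ · · · · ·
    · · █ █ · · · ·
    · · · · · · · ·
    · · · · · · · ·

Final: [6,32,2]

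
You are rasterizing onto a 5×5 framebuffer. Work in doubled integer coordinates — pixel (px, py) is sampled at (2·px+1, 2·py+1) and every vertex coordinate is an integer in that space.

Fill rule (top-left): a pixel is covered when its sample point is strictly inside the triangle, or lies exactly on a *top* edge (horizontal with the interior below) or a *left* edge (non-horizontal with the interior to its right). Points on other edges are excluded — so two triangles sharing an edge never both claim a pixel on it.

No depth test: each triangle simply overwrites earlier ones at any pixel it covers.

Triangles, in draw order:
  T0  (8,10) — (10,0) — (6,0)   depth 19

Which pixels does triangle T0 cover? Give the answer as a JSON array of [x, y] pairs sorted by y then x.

T0:
  2·area = 40  (B↔C swapped to make it positive)
  edge (8, 10)→(6, 0): d=(-2,-10) top-left  bias=+0
  edge (6, 0)→(10, 0): d=(4,0) top-left  bias=+0
  edge (10, 0)→(8, 10): d=(-2,10) right/bottom  bias=-1
    (3,0)@(7, 1): e=[8,4,28] → █
    (4,0)@(9, 1): e=[28,4,8] → █
    (3,1)@(7, 3): e=[4,12,24] → █
    (3,2)@(7, 5): e=[0,20,20] → █  [on edge]
    (4,2)@(9, 5): e=[20,20,0] → ·  [on edge]
    (3,3)@(7, 7): e=[-4,28,16] → ·
  covered (5 px):
    · · · █ █
    · · · █ █
    · · · █ ·
    · · · · ·
    · · · · ·

Result: [[3,0],[4,0],[3,1],[4,1],[3,2]]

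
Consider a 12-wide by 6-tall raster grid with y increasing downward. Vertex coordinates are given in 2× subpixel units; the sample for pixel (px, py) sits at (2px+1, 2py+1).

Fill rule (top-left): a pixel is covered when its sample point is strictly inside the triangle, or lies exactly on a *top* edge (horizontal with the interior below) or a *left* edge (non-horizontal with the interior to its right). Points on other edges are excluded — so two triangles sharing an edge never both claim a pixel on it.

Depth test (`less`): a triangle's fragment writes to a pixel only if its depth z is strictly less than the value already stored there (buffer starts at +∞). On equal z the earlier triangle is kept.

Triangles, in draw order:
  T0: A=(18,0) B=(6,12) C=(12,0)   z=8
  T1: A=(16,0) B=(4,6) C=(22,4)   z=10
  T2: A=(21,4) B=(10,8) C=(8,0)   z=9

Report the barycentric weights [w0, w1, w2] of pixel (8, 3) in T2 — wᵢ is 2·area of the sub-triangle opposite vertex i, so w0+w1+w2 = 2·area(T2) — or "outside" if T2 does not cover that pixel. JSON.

T0:
  2·area = 72
  edge (18, 0)→(6, 12): d=(-12,12) right/bottom  bias=-1
  edge (6, 12)→(12, 0): d=(6,-12) top-left  bias=+0
  edge (12, 0)→(18, 0): d=(6,0) top-left  bias=+0
    (6,0)@(13, 1): e=[48,18,6] → █
    (7,0)@(15, 1): e=[24,42,6] → █
    (8,0)@(17, 1): e=[0,66,6] → ·  [on edge]
    (5,1)@(11, 3): e=[48,6,18] → █
    (7,1)@(15, 3): e=[0,54,18] → ·  [on edge]
    (5,2)@(11, 5): e=[24,18,30] → █
    (6,2)@(13, 5): e=[0,42,30] → ·  [on edge]
    (4,3)@(9, 7): e=[24,6,42] → █
    (5,3)@(11, 7): e=[0,30,42] → ·  [on edge]
    (4,4)@(9, 9): e=[0,18,54] → ·  [on edge]
    (3,5)@(7, 11): e=[0,6,66] → ·  [on edge]
  covered (6 px):
    · · · · · · █ █ · · · ·
    · · · · · █ █ · · · · ·
    · · · · · █ · · · · · ·
    · · · · █ · · · · · · ·
    · · · · · · · · · · · ·
    · · · · · · · · · · · ·
T1:
  2·area = 84  (B↔C swapped to make it positive)
  edge (16, 0)→(22, 4): d=(6,4) right/bottom  bias=-1
  edge (22, 4)→(4, 6): d=(-18,2) right/bottom  bias=-1
  edge (4, 6)→(16, 0): d=(12,-6) top-left  bias=+0
    (7,0)@(15, 1): e=[10,68,6] → █
    (8,0)@(17, 1): e=[2,64,18] → █
    (9,0)@(19, 1): e=[-6,60,30] → ·
    (5,1)@(11, 3): e=[38,40,6] → █
    (6,1)@(13, 3): e=[30,36,18] → █
    (9,1)@(19, 3): e=[6,24,54] → █
    (10,1)@(21, 3): e=[-2,20,66] → ·
    (3,2)@(7, 5): e=[66,12,6] → █
    (4,2)@(9, 5): e=[58,8,18] → █
    (6,2)@(13, 5): e=[42,0,42] → ·  [on edge]
    (7,2)@(15, 5): e=[34,-4,54] → ·
    (8,2)@(17, 5): e=[26,-8,66] → ·
  covered (10 px):
    · · · · · · · █ █ · · ·
    · · · · · █ █ █ █ █ · ·
    · · · █ █ █ · · · · · ·
    · · · · · · · · · · · ·
    · · · · · · · · · · · ·
    · · · · · · · · · · · ·
T2:
  2·area = 96
  edge (21, 4)→(10, 8): d=(-11,4) right/bottom  bias=-1
  edge (10, 8)→(8, 0): d=(-2,-8) top-left  bias=+0
  edge (8, 0)→(21, 4): d=(13,4) right/bottom  bias=-1
    (4,0)@(9, 1): e=[81,6,9] → █
    (5,0)@(11, 1): e=[73,22,1] → █
    (6,0)@(13, 1): e=[65,38,-7] → ·
    (4,1)@(9, 3): e=[59,2,35] → █
    (6,1)@(13, 3): e=[43,34,19] → █
    (7,1)@(15, 3): e=[35,50,11] → █
    (8,1)@(17, 3): e=[27,66,3] → █
    (9,1)@(19, 3): e=[19,82,-5] → ·
    (4,2)@(9, 5): e=[37,-2,61] → ·
    (5,2)@(11, 5): e=[29,14,53] → █
    (9,2)@(19, 5): e=[-3,78,21] → ·
    (5,3)@(11, 7): e=[7,10,79] → █
  covered (12 px):
    · · · · █ █ · · · · · ·
    · · · · █ █ █ █ █ · · ·
    · · · · · █ █ █ █ · · ·
    · · · · · █ · · · · · ·
    · · · · · · · · · · · ·
    · · · · · · · · · · · ·

Final: "outside"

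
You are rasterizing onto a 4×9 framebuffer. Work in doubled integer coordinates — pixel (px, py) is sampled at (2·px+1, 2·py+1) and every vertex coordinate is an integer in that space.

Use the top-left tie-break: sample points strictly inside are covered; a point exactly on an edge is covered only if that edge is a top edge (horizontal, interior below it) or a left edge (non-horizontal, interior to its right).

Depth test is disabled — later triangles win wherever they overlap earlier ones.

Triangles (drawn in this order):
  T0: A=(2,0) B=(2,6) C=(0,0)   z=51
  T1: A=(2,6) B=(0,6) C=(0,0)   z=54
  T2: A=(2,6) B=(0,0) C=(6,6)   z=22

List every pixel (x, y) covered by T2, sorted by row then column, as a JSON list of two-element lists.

T0:
  2·area = 12
  edge (2, 0)→(2, 6): d=(0,6) right/bottom  bias=-1
  edge (2, 6)→(0, 0): d=(-2,-6) top-left  bias=+0
  edge (0, 0)→(2, 0): d=(2,0) top-left  bias=+0
    (0,0)@(1, 1): e=[6,4,2] → #
    (1,0)@(3, 1): e=[-6,16,2] → ·
    (0,1)@(1, 3): e=[6,0,6] → #  [on edge]
    (1,1)@(3, 3): e=[-6,12,6] → ·
    (0,2)@(1, 5): e=[6,-4,10] → ·
    (1,4)@(3, 9): e=[-6,0,18] → ·  [on edge]
    (2,7)@(5, 15): e=[-18,0,30] → ·  [on edge]
  covered (2 px):
    # · · ·
    # · · ·
    · · · ·
    · · · ·
    · · · ·
    · · · ·
    · · · ·
    · · · ·
    · · · ·
T1:
  2·area = 12
  edge (2, 6)→(0, 6): d=(-2,0) right/bottom  bias=-1
  edge (0, 6)→(0, 0): d=(0,-6) top-left  bias=+0
  edge (0, 0)→(2, 6): d=(2,6) right/bottom  bias=-1
    (0,1)@(1, 3): e=[6,6,0] → ·  [on edge]
    (0,2)@(1, 5): e=[2,6,4] → #
    (1,2)@(3, 5): e=[2,18,-8] → ·
    (0,3)@(1, 7): e=[-2,6,8] → ·
    (1,4)@(3, 9): e=[-6,18,0] → ·  [on edge]
    (2,7)@(5, 15): e=[-18,30,0] → ·  [on edge]
  covered (1 px):
    · · · ·
    · · · ·
    # · · ·
    · · · ·
    · · · ·
    · · · ·
    · · · ·
    · · · ·
    · · · ·
T2:
  2·area = 24
  edge (2, 6)→(0, 0): d=(-2,-6) top-left  bias=+0
  edge (0, 0)→(6, 6): d=(6,6) right/bottom  bias=-1
  edge (6, 6)→(2, 6): d=(-4,0) right/bottom  bias=-1
    (0,0)@(1, 1): e=[4,0,20] → ·  [on edge]
    (0,1)@(1, 3): e=[0,12,12] → #  [on edge]
    (1,1)@(3, 3): e=[12,0,12] → ·  [on edge]
    (0,2)@(1, 5): e=[-4,24,4] → ·
    (1,2)@(3, 5): e=[8,12,4] → #
    (2,2)@(5, 5): e=[20,0,4] → ·  [on edge]
    (1,3)@(3, 7): e=[4,24,-4] → ·
    (3,3)@(7, 7): e=[28,0,-4] → ·  [on edge]
    (1,4)@(3, 9): e=[0,36,-12] → ·  [on edge]
    (2,7)@(5, 15): e=[0,60,-36] → ·  [on edge]
  covered (2 px):
    · · · ·
    # · · ·
    · # · ·
    · · · ·
    · · · ·
    · · · ·
    · · · ·
    · · · ·
    · · · ·

Result: [[0,1],[1,2]]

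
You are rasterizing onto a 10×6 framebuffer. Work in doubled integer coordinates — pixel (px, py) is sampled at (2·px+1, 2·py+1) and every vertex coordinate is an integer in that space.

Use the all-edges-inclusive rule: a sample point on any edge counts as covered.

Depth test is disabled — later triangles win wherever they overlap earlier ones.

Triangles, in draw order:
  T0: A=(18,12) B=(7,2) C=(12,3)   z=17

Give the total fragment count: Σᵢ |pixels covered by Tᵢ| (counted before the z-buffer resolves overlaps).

T0:
  2·area = 39
  edge (18, 12)→(7, 2): d=(-11,-10) inclusive
  edge (7, 2)→(12, 3): d=(5,1) inclusive
  edge (12, 3)→(18, 12): d=(6,9) inclusive
    (4,1)@(9, 3): e=[9,3,27] → X
    (5,1)@(11, 3): e=[29,1,9] → X
    (6,1)@(13, 3): e=[49,-1,-9] → .
    (4,2)@(9, 5): e=[-13,13,39] → .
    (5,2)@(11, 5): e=[7,11,21] → X
    (6,2)@(13, 5): e=[27,9,3] → X
    (7,2)@(15, 5): e=[47,7,-15] → .
    (5,3)@(11, 7): e=[-15,21,33] → .
    (6,3)@(13, 7): e=[5,19,15] → X
    (7,3)@(15, 7): e=[25,17,-3] → .
    (6,4)@(13, 9): e=[-17,29,27] → .
    (7,4)@(15, 9): e=[3,27,9] → X
  covered (7 px):
    . . . . . . . . . .
    . . . . X X . . . .
    . . . . . X X . . .
    . . . . . . X . . .
    . . . . . . . X . .
    . . . . . . . . X .

Final: 7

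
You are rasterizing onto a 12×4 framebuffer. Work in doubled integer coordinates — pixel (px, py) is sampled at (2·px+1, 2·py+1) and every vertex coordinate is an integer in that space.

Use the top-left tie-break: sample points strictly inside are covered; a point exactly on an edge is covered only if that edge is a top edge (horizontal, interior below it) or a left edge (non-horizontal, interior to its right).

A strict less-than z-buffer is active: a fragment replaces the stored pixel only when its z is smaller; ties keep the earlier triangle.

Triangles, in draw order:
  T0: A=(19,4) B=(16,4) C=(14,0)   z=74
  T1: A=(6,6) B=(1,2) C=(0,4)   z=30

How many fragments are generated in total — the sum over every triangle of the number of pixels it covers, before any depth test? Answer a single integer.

T0:
  2·area = 12
  edge (19, 4)→(16, 4): d=(-3,0) right/bottom  bias=-1
  edge (16, 4)→(14, 0): d=(-2,-4) top-left  bias=+0
  edge (14, 0)→(19, 4): d=(5,4) right/bottom  bias=-1
    (7,0)@(15, 1): e=[9,2,1] → #
    (8,0)@(17, 1): e=[9,10,-7] → ·
    (7,1)@(15, 3): e=[3,-2,11] → ·
    (8,1)@(17, 3): e=[3,6,3] → #
    (9,1)@(19, 3): e=[3,14,-5] → ·
    (8,2)@(17, 5): e=[-3,2,13] → ·
  covered (2 px):
    · · · · · · · # · · · ·
    · · · · · · · · # · · ·
    · · · · · · · · · · · ·
    · · · · · · · · · · · ·
T1:
  2·area = 14  (B↔C swapped to make it positive)
  edge (6, 6)→(0, 4): d=(-6,-2) top-left  bias=+0
  edge (0, 4)→(1, 2): d=(1,-2) top-left  bias=+0
  edge (1, 2)→(6, 6): d=(5,4) right/bottom  bias=-1
    (0,1)@(1, 3): e=[8,1,5] → #
    (1,1)@(3, 3): e=[12,5,-3] → ·
    (0,2)@(1, 5): e=[-4,3,15] → ·
    (1,2)@(3, 5): e=[0,7,7] → #  [on edge]
    (2,2)@(5, 5): e=[4,11,-1] → ·
    (1,3)@(3, 7): e=[-12,9,17] → ·
    (4,3)@(9, 7): e=[0,21,-7] → ·  [on edge]
  covered (2 px):
    · · · · · · · · · · · ·
    # · · · · · · · · · · ·
    · # · · · · · · · · · ·
    · · · · · · · · · · · ·

Answer: 4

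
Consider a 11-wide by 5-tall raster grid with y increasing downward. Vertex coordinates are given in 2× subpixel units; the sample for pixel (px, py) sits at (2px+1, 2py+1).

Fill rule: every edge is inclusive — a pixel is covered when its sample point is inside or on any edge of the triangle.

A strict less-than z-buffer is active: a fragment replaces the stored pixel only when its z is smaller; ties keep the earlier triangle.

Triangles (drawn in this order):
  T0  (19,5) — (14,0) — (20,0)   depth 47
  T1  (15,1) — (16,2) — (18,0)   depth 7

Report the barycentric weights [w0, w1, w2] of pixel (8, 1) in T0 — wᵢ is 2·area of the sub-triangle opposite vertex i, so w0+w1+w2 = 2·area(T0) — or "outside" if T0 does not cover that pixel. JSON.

T0:
  2·area = 30
  edge (19, 5)→(14, 0): d=(-5,-5) inclusive
  edge (14, 0)→(20, 0): d=(6,0) inclusive
  edge (20, 0)→(19, 5): d=(-1,5) inclusive
    (7,0)@(15, 1): e=[0,6,24] → █  [on edge]
    (8,0)@(17, 1): e=[10,6,14] → █
    (9,0)@(19, 1): e=[20,6,4] → █
    (10,0)@(21, 1): e=[30,6,-6] → ·
    (7,1)@(15, 3): e=[-10,18,22] → ·
    (8,1)@(17, 3): e=[0,18,12] → █  [on edge]
    (10,1)@(21, 3): e=[20,18,-8] → ·
    (8,2)@(17, 5): e=[-10,30,10] → ·
    (9,2)@(19, 5): e=[0,30,0] → █  [on edge]
    (10,2)@(21, 5): e=[10,30,-10] → ·
    (9,3)@(19, 7): e=[-10,42,-2] → ·
    (10,3)@(21, 7): e=[0,42,-12] → ·  [on edge]
  covered (6 px):
    · · · · · · · █ █ █ ·
    · · · · · · · · █ █ ·
    · · · · · · · · · █ ·
    · · · · · · · · · · ·
    · · · · · · · · · · ·
T1:
  2·area = 4  (B↔C swapped to make it positive)
  edge (15, 1)→(18, 0): d=(3,-1) inclusive
  edge (18, 0)→(16, 2): d=(-2,2) inclusive
  edge (16, 2)→(15, 1): d=(-1,-1) inclusive
    (7,0)@(15, 1): e=[0,4,0] → █  [on edge]
    (8,0)@(17, 1): e=[2,0,2] → █  [on edge]
    (9,0)@(19, 1): e=[4,-4,4] → ·
    (4,1)@(9, 3): e=[0,12,-8] → ·  [on edge]
    (7,1)@(15, 3): e=[6,0,-2] → ·  [on edge]
    (8,1)@(17, 3): e=[8,-4,0] → ·  [on edge]
    (1,2)@(3, 5): e=[0,20,-16] → ·  [on edge]
    (6,2)@(13, 5): e=[10,0,-6] → ·  [on edge]
    (9,2)@(19, 5): e=[16,-12,0] → ·  [on edge]
    (5,3)@(11, 7): e=[14,0,-10] → ·  [on edge]
    (10,3)@(21, 7): e=[24,-20,0] → ·  [on edge]
    (4,4)@(9, 9): e=[18,0,-14] → ·  [on edge]
  covered (2 px):
    · · · · · · · █ █ · ·
    · · · · · · · · · · ·
    · · · · · · · · · · ·
    · · · · · · · · · · ·
    · · · · · · · · · · ·

Result: [18,12,0]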